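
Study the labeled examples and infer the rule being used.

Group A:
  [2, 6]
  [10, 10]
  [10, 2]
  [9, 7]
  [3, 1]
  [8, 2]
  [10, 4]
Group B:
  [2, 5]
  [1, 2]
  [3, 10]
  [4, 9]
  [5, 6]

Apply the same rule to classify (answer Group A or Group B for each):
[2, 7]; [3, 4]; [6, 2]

The pattern is that an item is 'Group A' exactly when: sum is even.
[2, 7] — 2+7 = 9, hence Group B. [3, 4] — 3+4 = 7, hence Group B. [6, 2] — 6+2 = 8, hence Group A.

Group B, Group B, Group A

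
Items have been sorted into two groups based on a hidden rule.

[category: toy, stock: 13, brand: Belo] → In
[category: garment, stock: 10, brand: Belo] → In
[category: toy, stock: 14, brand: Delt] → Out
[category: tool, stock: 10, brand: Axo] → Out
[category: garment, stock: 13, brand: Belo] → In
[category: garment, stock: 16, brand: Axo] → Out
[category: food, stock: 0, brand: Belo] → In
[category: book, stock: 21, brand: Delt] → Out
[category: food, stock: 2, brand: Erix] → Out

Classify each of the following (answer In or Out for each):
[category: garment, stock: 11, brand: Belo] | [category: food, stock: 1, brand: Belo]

In, In

The simplest hypothesis consistent with all the labels is: brand is Belo.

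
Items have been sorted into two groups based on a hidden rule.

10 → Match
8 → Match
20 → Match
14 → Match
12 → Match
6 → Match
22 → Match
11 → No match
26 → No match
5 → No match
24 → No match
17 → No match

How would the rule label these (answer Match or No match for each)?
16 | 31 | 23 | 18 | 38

The common property of the 'Match' items is: even AND at most 22. No 'No match' item has it.
16: Match (16 is even, 16 ≤ 22).
31: No match (31 is odd, 31 > 22).
23: No match (23 is odd, 23 > 22).
18: Match (18 is even, 18 ≤ 22).
38: No match (38 is even, 38 > 22).

Match, No match, No match, Match, No match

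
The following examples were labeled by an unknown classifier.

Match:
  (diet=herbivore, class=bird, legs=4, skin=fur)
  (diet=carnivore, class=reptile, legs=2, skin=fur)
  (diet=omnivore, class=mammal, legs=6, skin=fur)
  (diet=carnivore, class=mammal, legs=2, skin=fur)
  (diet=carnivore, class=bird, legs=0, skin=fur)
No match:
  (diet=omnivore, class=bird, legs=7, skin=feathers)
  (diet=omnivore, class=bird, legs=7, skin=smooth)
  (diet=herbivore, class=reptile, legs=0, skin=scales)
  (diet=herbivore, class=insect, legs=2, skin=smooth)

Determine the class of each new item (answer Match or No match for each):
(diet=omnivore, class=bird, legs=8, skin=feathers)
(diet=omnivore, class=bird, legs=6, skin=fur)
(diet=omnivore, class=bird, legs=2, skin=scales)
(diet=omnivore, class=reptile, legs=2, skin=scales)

Comparing the two groups points to one rule — skin is fur.
(diet=omnivore, class=bird, legs=8, skin=feathers): No match (skin is feathers). (diet=omnivore, class=bird, legs=6, skin=fur): Match (skin is fur). (diet=omnivore, class=bird, legs=2, skin=scales): No match (skin is scales). (diet=omnivore, class=reptile, legs=2, skin=scales): No match (skin is scales).

No match, Match, No match, No match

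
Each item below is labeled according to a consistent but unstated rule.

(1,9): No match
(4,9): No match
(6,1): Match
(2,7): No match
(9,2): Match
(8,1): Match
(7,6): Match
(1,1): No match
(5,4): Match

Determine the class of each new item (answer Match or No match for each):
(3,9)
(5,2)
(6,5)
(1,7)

No match, Match, Match, No match

Every 'Match' example satisfies: first > second. None of the 'No match' examples do.
(3,9) — 3 < 9, hence No match. (5,2) — 5 > 2, hence Match. (6,5) — 6 > 5, hence Match. (1,7) — 1 < 7, hence No match.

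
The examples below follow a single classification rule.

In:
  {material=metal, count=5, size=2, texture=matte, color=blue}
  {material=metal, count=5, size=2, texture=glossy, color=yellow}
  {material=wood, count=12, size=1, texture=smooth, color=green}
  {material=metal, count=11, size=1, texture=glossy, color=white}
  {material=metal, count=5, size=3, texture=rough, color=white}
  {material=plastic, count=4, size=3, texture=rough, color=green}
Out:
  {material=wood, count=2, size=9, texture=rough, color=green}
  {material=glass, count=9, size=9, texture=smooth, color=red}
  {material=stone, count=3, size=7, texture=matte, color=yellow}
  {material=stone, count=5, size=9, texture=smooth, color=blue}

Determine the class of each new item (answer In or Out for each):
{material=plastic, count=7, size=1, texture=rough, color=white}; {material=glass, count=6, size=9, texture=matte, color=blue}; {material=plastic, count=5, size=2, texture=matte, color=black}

In, Out, In

The rule appears to be: size ≤ 3.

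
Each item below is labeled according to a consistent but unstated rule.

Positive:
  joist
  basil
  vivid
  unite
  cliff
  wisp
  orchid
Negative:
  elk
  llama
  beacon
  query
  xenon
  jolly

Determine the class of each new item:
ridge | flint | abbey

Checking candidate rules against both groups, what survives is: contains 'i'.
ridge: has 'i', checks out → Positive.
flint: has 'i', checks out → Positive.
abbey: no 'i', does not satisfy this → Negative.

Positive, Positive, Negative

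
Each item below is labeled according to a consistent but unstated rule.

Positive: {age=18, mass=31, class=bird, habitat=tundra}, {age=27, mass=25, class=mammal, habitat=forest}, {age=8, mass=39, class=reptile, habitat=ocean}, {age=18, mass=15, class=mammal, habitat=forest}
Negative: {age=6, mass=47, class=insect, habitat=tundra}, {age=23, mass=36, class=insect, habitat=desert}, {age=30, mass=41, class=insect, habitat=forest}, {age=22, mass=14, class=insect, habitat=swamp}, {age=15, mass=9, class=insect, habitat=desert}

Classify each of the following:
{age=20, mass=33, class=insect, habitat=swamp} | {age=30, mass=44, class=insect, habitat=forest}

Comparing the two groups points to one rule — class is not insect.
{age=20, mass=33, class=insect, habitat=swamp} — class is insect, hence Negative.
{age=30, mass=44, class=insect, habitat=forest} — class is insect, hence Negative.

Negative, Negative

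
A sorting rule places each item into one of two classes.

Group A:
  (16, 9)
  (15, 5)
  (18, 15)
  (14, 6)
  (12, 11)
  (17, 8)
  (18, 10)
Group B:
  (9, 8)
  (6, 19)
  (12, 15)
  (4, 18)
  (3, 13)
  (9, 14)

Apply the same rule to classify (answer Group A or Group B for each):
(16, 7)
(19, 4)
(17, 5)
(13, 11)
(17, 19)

Every 'Group A' example satisfies: first > second AND sum ≥ 20. None of the 'Group B' examples do.
(16, 7) → 16 > 7, 16+7 = 23 → Group A. (19, 4) → 19 > 4, 19+4 = 23 → Group A. (17, 5) → 17 > 5, 17+5 = 22 → Group A. (13, 11) → 13 > 11, 13+11 = 24 → Group A. (17, 19) → 17 < 19, 17+19 = 36 → Group B.

Group A, Group A, Group A, Group A, Group B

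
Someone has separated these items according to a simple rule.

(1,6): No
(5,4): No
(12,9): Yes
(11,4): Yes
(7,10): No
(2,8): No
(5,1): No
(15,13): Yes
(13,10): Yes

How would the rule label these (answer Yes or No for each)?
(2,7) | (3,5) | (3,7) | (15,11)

The rule appears to be: first ≥ 8.
No: (2,7), since first 2.
No: (3,5), since first 3.
No: (3,7), since first 3.
Yes: (15,11), since first 15.

No, No, No, Yes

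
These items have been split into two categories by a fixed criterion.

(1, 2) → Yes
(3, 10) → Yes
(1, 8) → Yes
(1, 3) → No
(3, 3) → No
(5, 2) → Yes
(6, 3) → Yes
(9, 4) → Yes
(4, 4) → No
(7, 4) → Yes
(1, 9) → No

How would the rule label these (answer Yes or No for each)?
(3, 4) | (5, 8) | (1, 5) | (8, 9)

Yes, Yes, No, Yes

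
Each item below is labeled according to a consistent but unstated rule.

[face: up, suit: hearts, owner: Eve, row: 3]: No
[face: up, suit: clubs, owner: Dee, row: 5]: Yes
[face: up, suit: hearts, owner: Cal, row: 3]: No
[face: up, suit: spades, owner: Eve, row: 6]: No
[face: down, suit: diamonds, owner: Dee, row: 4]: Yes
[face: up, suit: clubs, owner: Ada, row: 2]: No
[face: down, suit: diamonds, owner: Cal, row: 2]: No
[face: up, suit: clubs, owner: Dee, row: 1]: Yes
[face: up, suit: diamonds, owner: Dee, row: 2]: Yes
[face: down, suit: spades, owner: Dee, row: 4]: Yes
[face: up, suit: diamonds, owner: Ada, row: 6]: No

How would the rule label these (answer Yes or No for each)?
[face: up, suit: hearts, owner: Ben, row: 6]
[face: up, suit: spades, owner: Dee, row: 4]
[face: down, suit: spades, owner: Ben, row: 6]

The common property of the 'Yes' items is: owner is Dee. No 'No' item has it.

No, Yes, No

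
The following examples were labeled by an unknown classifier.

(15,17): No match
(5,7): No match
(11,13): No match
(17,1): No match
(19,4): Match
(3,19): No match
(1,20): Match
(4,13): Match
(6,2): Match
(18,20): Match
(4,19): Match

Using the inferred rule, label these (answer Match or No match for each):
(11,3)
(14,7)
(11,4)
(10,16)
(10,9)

No match, Match, Match, Match, Match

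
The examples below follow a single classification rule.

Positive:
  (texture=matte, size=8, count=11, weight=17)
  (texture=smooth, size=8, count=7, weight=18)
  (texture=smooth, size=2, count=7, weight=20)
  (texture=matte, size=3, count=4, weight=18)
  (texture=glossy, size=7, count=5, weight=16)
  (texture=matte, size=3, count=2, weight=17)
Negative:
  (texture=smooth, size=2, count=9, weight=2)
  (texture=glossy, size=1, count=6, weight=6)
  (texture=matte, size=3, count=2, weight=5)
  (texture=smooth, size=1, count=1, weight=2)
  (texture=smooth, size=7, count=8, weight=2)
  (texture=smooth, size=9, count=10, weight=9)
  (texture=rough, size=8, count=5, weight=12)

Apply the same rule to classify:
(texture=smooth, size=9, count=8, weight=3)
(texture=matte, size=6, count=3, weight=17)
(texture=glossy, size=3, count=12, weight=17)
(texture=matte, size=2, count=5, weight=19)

Negative, Positive, Positive, Positive

The common property of the 'Positive' items is: weight ≥ 16. No 'Negative' item has it.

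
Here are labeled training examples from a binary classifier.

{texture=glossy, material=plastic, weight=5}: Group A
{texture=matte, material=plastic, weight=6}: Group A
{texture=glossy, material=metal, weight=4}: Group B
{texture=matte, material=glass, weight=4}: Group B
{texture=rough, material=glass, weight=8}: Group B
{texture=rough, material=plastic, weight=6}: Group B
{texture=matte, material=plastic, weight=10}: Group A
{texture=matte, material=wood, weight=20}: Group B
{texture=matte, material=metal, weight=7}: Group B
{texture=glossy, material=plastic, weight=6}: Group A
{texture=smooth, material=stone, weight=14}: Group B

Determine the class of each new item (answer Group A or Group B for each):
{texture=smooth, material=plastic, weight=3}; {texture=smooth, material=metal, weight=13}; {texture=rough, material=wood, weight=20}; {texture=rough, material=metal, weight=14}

Group A, Group B, Group B, Group B

The common property of the 'Group A' items is: texture is not rough AND material is plastic. No 'Group B' item has it.
{texture=smooth, material=plastic, weight=3}: Group A (texture is smooth, material is plastic). {texture=smooth, material=metal, weight=13}: Group B (texture is smooth, material is metal). {texture=rough, material=wood, weight=20}: Group B (texture is rough, material is wood). {texture=rough, material=metal, weight=14}: Group B (texture is rough, material is metal).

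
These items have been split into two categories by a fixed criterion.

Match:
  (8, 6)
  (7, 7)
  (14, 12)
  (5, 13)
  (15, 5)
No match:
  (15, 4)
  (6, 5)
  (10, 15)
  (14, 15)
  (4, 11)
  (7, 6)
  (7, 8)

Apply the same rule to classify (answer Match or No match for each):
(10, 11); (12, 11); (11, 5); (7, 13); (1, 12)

Looking at the examples, the only property every 'Match' case has and every 'No match' case lacks is: sum is even.
(10, 11) → 10+11 = 21 → No match. (12, 11) → 12+11 = 23 → No match. (11, 5) → 11+5 = 16 → Match. (7, 13) → 7+13 = 20 → Match. (1, 12) → 1+12 = 13 → No match.

No match, No match, Match, Match, No match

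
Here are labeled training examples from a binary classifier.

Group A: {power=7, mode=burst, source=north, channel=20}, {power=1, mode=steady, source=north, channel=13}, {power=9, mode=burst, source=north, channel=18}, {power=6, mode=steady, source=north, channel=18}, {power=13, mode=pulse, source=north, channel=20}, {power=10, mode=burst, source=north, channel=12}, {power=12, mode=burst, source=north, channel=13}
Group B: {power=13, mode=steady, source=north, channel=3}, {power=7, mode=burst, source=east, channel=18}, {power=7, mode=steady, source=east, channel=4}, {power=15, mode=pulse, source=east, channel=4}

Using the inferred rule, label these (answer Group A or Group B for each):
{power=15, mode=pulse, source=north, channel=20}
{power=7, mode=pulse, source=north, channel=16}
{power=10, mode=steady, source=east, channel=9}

Group A, Group A, Group B

'Group A' ⟺ source is north AND channel ≥ 4.
{power=15, mode=pulse, source=north, channel=20} → source is north, channel = 20 → Group A. {power=7, mode=pulse, source=north, channel=16} → source is north, channel = 16 → Group A. {power=10, mode=steady, source=east, channel=9} → source is east, channel = 9 → Group B.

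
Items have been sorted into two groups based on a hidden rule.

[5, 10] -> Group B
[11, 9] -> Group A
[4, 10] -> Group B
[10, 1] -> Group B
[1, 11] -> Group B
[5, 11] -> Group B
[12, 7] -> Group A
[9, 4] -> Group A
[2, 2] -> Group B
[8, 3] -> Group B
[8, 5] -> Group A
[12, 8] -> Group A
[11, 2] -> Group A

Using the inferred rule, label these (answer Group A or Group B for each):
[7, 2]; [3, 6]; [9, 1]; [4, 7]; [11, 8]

Rule: first > second AND sum ≥ 12. This holds for each 'Group A' example and fails for each 'Group B' one.
Group B: [7, 2], since 7 > 2, 7+2 = 9. Group B: [3, 6], since 3 < 6, 3+6 = 9. Group B: [9, 1], since 9 > 1, 9+1 = 10. Group B: [4, 7], since 4 < 7, 4+7 = 11. Group A: [11, 8], since 11 > 8, 11+8 = 19.

Group B, Group B, Group B, Group B, Group A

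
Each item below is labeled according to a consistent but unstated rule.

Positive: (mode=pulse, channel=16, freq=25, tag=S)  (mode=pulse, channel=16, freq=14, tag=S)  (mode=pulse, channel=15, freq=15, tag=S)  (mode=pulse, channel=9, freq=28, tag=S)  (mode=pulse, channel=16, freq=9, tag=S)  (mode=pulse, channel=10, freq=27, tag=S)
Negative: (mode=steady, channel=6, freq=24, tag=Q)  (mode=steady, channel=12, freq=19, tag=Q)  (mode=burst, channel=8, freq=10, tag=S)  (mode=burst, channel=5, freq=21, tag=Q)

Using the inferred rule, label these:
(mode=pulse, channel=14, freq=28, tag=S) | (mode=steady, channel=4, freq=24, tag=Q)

Positive, Negative

The pattern is that an item is 'Positive' exactly when: mode is pulse.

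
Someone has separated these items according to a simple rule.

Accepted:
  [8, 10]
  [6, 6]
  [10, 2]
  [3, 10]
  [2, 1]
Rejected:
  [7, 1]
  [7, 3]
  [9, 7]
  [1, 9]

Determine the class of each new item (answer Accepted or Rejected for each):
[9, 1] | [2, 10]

'Accepted' ⟺ product is even.

Rejected, Accepted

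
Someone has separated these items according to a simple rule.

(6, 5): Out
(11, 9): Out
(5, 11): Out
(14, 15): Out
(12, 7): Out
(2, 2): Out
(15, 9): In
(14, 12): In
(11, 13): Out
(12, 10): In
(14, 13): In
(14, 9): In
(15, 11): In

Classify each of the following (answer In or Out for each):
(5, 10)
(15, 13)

One predicate separates the groups cleanly: first > second AND sum ≥ 22.
(5, 10) — 5 < 10, 5+10 = 15, hence Out. (15, 13) — 15 > 13, 15+13 = 28, hence In.

Out, In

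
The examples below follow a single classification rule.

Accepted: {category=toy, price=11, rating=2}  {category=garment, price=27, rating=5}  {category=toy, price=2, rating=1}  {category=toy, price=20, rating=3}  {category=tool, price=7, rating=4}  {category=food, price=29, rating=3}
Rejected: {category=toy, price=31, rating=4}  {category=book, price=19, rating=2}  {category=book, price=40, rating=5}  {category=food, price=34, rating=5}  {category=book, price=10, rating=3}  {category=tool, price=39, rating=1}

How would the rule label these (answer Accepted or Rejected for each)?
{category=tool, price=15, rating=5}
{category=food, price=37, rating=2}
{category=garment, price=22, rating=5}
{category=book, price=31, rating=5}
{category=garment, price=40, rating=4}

Accepted, Rejected, Accepted, Rejected, Rejected

Rule: category is not book AND price ≤ 29. This holds for each 'Accepted' example and fails for each 'Rejected' one.
{category=tool, price=15, rating=5}: category is tool, price = 15, fits → Accepted. {category=food, price=37, rating=2}: category is food, price = 37, fails this test → Rejected. {category=garment, price=22, rating=5}: category is garment, price = 22, fits → Accepted. {category=book, price=31, rating=5}: category is book, price = 31, fails this test → Rejected. {category=garment, price=40, rating=4}: category is garment, price = 40, fails this test → Rejected.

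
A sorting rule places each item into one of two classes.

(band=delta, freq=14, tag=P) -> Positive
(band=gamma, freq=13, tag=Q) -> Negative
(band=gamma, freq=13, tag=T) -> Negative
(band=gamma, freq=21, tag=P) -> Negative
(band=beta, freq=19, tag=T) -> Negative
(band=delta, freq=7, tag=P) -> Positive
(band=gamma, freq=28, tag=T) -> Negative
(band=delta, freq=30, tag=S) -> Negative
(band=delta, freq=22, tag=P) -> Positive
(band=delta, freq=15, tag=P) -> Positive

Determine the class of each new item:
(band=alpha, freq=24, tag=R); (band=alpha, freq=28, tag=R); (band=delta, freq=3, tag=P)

Negative, Negative, Positive

The rule appears to be: band is delta AND tag is P.
(band=alpha, freq=24, tag=R): Negative (band is alpha, tag is R).
(band=alpha, freq=28, tag=R): Negative (band is alpha, tag is R).
(band=delta, freq=3, tag=P): Positive (band is delta, tag is P).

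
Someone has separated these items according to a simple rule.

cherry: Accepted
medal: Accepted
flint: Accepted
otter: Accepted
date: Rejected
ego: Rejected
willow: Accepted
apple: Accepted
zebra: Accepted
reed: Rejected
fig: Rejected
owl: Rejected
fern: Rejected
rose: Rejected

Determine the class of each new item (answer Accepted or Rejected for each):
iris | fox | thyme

The distinguishing property — length ≥ 5 — holds for all the 'Accepted' cases and none of the 'Rejected' cases.
iris: length 4, does not satisfy this → Rejected. fox: length 3, does not satisfy this → Rejected. thyme: length 5, checks out → Accepted.

Rejected, Rejected, Accepted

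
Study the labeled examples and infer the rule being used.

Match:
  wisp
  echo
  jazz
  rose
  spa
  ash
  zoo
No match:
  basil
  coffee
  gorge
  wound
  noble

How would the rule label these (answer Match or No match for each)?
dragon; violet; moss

No match, No match, Match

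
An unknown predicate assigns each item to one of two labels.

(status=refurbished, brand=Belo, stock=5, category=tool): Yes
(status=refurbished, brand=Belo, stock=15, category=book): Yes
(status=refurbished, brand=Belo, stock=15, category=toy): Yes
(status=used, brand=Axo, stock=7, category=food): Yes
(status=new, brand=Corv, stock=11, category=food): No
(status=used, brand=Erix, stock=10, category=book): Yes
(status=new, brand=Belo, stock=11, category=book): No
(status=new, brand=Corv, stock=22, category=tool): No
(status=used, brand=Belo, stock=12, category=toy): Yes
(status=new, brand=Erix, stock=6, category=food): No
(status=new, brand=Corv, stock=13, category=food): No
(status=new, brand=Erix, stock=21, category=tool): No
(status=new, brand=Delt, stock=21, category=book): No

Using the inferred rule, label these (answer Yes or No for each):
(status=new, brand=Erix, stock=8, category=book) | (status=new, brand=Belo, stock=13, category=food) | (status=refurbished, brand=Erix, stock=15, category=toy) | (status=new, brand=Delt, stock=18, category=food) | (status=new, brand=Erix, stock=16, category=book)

Looking at the examples, the only property every 'Yes' case has and every 'No' case lacks is: status is not new.
(status=new, brand=Erix, stock=8, category=book) — status is new, hence No. (status=new, brand=Belo, stock=13, category=food) — status is new, hence No. (status=refurbished, brand=Erix, stock=15, category=toy) — status is refurbished, hence Yes. (status=new, brand=Delt, stock=18, category=food) — status is new, hence No. (status=new, brand=Erix, stock=16, category=book) — status is new, hence No.

No, No, Yes, No, No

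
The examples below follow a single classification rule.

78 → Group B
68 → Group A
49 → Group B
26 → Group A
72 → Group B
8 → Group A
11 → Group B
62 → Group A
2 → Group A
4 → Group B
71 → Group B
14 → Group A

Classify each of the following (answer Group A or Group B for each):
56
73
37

Group A, Group B, Group B

A rule that fits every label: ≡ 2 (mod 6) — true of each 'Group A' example, false of each 'Group B' one.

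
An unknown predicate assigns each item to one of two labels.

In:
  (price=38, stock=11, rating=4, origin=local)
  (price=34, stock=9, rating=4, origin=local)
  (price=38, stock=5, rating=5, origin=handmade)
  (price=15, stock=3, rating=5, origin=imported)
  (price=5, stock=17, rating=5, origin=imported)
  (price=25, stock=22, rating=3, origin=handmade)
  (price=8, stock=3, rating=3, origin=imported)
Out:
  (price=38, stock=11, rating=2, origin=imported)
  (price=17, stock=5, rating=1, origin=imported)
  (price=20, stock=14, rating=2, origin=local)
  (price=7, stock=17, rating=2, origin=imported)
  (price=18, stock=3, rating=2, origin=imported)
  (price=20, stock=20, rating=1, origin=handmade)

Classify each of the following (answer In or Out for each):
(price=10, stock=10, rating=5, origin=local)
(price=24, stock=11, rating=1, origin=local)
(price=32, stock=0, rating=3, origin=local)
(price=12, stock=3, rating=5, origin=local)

In, Out, In, In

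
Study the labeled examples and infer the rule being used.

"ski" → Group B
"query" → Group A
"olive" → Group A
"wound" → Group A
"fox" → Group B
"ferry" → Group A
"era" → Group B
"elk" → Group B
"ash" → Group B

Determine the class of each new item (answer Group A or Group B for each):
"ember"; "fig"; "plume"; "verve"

Group A, Group B, Group A, Group A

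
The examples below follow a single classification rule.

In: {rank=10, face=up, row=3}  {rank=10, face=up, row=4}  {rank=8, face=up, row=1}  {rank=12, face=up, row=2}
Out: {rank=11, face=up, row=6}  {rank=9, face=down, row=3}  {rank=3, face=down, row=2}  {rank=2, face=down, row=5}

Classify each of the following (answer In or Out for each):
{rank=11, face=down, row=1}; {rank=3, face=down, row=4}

Out, Out

Every 'In' example satisfies: face is up AND row ≤ 4. None of the 'Out' examples do.
{rank=11, face=down, row=1} → face is down, row = 1 → Out. {rank=3, face=down, row=4} → face is down, row = 4 → Out.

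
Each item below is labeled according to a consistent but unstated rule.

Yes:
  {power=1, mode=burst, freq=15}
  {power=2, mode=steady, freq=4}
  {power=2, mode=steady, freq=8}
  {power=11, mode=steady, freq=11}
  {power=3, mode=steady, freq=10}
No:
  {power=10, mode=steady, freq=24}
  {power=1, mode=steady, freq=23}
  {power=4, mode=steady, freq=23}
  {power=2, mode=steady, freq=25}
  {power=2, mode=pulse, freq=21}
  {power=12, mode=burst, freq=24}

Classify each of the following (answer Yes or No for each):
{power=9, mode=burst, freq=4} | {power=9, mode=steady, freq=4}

The pattern is that an item is 'Yes' exactly when: freq ≤ 15.
{power=9, mode=burst, freq=4}: Yes (freq = 4). {power=9, mode=steady, freq=4}: Yes (freq = 4).

Yes, Yes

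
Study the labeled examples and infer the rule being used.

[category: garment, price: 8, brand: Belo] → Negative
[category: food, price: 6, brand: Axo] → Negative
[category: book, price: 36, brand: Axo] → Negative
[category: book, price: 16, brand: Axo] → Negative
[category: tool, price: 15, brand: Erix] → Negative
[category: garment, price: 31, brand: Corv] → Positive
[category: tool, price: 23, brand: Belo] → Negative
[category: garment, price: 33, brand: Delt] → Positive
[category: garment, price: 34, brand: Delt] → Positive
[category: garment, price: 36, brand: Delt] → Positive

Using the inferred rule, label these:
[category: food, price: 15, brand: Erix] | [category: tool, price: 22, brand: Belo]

The distinguishing property — brand is Corv OR brand is Delt — holds for all the 'Positive' cases and none of the 'Negative' cases.
Negative: [category: food, price: 15, brand: Erix], since brand is Erix.
Negative: [category: tool, price: 22, brand: Belo], since brand is Belo.

Negative, Negative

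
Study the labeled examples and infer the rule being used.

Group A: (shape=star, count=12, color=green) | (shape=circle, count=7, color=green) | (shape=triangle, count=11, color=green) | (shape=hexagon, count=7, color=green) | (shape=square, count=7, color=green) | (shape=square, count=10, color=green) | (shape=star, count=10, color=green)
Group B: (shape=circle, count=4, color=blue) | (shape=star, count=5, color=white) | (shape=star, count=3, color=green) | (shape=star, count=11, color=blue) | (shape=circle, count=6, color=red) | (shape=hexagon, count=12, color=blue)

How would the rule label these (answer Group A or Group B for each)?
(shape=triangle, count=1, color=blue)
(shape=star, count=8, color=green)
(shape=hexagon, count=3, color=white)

Every 'Group A' example satisfies: color is green AND count ≥ 4. None of the 'Group B' examples do.

Group B, Group A, Group B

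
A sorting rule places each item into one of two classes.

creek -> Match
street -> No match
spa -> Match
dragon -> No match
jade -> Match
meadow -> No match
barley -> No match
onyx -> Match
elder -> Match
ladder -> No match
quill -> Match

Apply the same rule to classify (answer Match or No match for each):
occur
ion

Match, Match

The pattern is that an item is 'Match' exactly when: length ≤ 5.
occur: length 5 — matches, so Match.
ion: length 3 — matches, so Match.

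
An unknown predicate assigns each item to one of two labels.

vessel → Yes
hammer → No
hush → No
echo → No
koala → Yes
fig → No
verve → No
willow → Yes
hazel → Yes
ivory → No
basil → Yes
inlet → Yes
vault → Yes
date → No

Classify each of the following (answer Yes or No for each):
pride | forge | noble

Checking candidate rules against both groups, what survives is: contains 'l'.
pride: no 'l', does not fit → No.
forge: no 'l', does not fit → No.
noble: has 'l', has this property → Yes.

No, No, Yes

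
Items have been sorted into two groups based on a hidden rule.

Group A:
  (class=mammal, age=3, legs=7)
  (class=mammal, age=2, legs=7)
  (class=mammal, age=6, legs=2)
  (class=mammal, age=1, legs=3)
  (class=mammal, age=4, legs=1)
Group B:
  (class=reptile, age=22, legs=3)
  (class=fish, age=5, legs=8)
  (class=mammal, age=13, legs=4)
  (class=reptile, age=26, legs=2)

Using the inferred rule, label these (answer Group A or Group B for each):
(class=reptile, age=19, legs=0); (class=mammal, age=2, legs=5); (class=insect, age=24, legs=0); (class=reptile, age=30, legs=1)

One predicate separates the groups cleanly: class is mammal AND age ≤ 6.
(class=reptile, age=19, legs=0) → class is reptile, age = 19 → Group B. (class=mammal, age=2, legs=5) → class is mammal, age = 2 → Group A. (class=insect, age=24, legs=0) → class is insect, age = 24 → Group B. (class=reptile, age=30, legs=1) → class is reptile, age = 30 → Group B.

Group B, Group A, Group B, Group B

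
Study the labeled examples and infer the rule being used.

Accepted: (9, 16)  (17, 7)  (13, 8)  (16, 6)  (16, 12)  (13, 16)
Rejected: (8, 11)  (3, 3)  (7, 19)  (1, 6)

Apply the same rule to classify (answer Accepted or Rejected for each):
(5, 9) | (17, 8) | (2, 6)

All 'Accepted' examples share one property — first ≥ 9 — and every 'Rejected' example lacks it.

Rejected, Accepted, Rejected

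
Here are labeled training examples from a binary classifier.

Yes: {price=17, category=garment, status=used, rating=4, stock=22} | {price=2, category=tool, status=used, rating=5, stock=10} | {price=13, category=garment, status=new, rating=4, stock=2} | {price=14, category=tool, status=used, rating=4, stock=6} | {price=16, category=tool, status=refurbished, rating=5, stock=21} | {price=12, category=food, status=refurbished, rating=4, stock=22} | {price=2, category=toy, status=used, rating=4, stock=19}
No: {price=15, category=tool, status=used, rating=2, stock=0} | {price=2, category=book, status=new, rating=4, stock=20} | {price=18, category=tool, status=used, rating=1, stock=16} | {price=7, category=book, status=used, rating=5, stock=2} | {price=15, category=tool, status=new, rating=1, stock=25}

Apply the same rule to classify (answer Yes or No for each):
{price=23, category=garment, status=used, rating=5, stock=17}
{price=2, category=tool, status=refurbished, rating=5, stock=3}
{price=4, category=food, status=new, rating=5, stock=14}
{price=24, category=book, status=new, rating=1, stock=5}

Yes, Yes, Yes, No

The common property of the 'Yes' items is: category is not book AND rating ≥ 4. No 'No' item has it.
{price=23, category=garment, status=used, rating=5, stock=17}: category is garment, rating = 5 — satisfies this, so Yes. {price=2, category=tool, status=refurbished, rating=5, stock=3}: category is tool, rating = 5 — satisfies this, so Yes. {price=4, category=food, status=new, rating=5, stock=14}: category is food, rating = 5 — satisfies this, so Yes. {price=24, category=book, status=new, rating=1, stock=5}: category is book, rating = 1 — fails this test, so No.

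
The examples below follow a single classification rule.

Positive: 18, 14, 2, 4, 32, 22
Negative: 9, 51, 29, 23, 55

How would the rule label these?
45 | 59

Negative, Negative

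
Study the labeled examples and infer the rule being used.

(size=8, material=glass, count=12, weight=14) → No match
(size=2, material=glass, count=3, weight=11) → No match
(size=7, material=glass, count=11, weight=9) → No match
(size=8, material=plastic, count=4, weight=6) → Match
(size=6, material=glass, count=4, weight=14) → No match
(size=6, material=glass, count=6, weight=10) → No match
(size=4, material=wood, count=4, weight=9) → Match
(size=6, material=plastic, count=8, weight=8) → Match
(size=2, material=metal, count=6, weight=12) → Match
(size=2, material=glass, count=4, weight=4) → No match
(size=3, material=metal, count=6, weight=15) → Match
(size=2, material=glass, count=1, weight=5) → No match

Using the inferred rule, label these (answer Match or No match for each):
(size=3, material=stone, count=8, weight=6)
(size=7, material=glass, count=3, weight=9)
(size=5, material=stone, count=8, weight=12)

'Match' ⟺ material is not glass.
(size=3, material=stone, count=8, weight=6): Match (material is stone). (size=7, material=glass, count=3, weight=9): No match (material is glass). (size=5, material=stone, count=8, weight=12): Match (material is stone).

Match, No match, Match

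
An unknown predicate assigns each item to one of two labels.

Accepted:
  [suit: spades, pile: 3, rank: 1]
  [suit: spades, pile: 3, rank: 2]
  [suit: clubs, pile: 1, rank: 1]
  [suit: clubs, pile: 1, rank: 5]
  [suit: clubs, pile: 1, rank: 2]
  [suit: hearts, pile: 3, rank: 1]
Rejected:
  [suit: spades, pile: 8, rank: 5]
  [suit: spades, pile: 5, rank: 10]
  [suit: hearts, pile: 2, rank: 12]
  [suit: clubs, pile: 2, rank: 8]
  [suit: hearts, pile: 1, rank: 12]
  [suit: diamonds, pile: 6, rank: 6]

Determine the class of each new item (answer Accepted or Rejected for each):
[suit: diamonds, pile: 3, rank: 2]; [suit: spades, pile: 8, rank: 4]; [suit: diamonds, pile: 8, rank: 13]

Accepted, Rejected, Rejected

One predicate separates the groups cleanly: pile ≤ 3 AND rank ≤ 5.
Accepted: [suit: diamonds, pile: 3, rank: 2], since pile = 3, rank = 2.
Rejected: [suit: spades, pile: 8, rank: 4], since pile = 8, rank = 4.
Rejected: [suit: diamonds, pile: 8, rank: 13], since pile = 8, rank = 13.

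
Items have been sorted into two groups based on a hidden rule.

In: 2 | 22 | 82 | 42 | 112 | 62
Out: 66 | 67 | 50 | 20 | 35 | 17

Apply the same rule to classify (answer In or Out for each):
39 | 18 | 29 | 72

The simplest hypothesis consistent with all the labels is: ends in digit 2.
39 — last digit 9, hence Out.
18 — last digit 8, hence Out.
29 — last digit 9, hence Out.
72 — last digit 2, hence In.

Out, Out, Out, In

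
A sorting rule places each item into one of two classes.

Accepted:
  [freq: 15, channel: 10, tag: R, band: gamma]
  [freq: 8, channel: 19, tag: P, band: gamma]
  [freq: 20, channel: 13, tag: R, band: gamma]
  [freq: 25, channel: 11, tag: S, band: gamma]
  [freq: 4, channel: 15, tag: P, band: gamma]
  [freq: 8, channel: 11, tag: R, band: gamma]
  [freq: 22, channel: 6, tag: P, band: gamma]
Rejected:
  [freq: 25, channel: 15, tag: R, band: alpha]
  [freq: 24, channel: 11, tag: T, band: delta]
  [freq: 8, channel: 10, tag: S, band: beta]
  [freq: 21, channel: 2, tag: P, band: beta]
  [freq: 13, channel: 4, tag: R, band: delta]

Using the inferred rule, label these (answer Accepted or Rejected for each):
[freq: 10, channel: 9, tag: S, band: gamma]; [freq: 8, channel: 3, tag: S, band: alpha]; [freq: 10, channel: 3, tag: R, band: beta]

Accepted, Rejected, Rejected

Rule: band is gamma. This holds for each 'Accepted' example and fails for each 'Rejected' one.
[freq: 10, channel: 9, tag: S, band: gamma]: band is gamma — satisfies this, so Accepted.
[freq: 8, channel: 3, tag: S, band: alpha]: band is alpha — fails this test, so Rejected.
[freq: 10, channel: 3, tag: R, band: beta]: band is beta — fails this test, so Rejected.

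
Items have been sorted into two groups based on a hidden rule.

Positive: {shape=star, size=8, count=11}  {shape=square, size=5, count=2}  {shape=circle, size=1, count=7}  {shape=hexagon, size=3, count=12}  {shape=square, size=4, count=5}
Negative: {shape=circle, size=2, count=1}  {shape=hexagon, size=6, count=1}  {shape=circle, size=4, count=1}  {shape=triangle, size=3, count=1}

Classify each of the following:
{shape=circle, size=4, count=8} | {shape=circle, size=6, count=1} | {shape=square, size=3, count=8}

Positive, Negative, Positive

The classifier is using: count ≥ 2.
{shape=circle, size=4, count=8}: count = 8, has this property → Positive.
{shape=circle, size=6, count=1}: count = 1, does not pass → Negative.
{shape=square, size=3, count=8}: count = 8, has this property → Positive.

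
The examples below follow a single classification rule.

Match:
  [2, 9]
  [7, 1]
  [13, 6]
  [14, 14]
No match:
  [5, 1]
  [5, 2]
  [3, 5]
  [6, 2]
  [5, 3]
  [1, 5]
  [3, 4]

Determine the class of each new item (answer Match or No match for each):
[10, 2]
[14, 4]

Match, Match

The classifier is using: max ≥ 7.
[10, 2]: max 10, fits → Match.
[14, 4]: max 14, fits → Match.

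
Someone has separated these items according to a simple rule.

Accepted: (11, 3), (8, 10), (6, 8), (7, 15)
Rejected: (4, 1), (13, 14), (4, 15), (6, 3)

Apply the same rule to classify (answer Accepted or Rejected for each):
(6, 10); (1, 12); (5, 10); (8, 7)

Every 'Accepted' example satisfies: sum is even. None of the 'Rejected' examples do.
(6, 10) — 6+10 = 16, hence Accepted. (1, 12) — 1+12 = 13, hence Rejected. (5, 10) — 5+10 = 15, hence Rejected. (8, 7) — 8+7 = 15, hence Rejected.

Accepted, Rejected, Rejected, Rejected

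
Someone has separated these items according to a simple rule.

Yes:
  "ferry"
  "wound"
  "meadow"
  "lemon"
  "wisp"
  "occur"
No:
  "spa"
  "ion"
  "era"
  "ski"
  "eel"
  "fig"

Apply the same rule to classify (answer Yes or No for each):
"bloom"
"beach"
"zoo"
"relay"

Yes, Yes, No, Yes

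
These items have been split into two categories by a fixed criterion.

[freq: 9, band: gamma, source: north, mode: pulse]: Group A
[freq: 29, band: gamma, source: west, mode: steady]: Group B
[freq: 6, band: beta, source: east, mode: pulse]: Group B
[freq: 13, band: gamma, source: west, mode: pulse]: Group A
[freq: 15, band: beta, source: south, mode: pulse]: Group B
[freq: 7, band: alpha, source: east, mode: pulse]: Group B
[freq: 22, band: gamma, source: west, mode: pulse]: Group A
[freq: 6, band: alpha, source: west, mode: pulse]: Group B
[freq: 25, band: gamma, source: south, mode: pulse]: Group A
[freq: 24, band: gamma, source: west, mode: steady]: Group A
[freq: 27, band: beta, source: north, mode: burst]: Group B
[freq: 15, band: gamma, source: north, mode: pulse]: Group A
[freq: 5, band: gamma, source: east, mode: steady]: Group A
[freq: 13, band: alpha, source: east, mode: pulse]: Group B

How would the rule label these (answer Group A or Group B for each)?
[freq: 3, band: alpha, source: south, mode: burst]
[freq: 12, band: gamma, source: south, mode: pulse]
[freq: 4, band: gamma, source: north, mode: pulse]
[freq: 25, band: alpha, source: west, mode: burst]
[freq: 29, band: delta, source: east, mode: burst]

Group B, Group A, Group A, Group B, Group B

A rule that fits every label: band is gamma AND freq ≤ 25 — true of each 'Group A' example, false of each 'Group B' one.
[freq: 3, band: alpha, source: south, mode: burst]: Group B (band is alpha, freq = 3).
[freq: 12, band: gamma, source: south, mode: pulse]: Group A (band is gamma, freq = 12).
[freq: 4, band: gamma, source: north, mode: pulse]: Group A (band is gamma, freq = 4).
[freq: 25, band: alpha, source: west, mode: burst]: Group B (band is alpha, freq = 25).
[freq: 29, band: delta, source: east, mode: burst]: Group B (band is delta, freq = 29).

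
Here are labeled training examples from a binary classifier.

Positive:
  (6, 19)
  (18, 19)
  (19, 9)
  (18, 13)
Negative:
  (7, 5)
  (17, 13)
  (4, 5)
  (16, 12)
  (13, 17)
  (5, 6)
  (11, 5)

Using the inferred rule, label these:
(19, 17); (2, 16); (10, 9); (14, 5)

Positive, Negative, Negative, Negative

The rule appears to be: max ≥ 18.
(19, 17): Positive (max 19).
(2, 16): Negative (max 16).
(10, 9): Negative (max 10).
(14, 5): Negative (max 14).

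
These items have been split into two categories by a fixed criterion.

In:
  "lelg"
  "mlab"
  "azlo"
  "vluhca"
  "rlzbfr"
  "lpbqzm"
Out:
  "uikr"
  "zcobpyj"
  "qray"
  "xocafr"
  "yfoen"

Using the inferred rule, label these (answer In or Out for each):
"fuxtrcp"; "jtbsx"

Out, Out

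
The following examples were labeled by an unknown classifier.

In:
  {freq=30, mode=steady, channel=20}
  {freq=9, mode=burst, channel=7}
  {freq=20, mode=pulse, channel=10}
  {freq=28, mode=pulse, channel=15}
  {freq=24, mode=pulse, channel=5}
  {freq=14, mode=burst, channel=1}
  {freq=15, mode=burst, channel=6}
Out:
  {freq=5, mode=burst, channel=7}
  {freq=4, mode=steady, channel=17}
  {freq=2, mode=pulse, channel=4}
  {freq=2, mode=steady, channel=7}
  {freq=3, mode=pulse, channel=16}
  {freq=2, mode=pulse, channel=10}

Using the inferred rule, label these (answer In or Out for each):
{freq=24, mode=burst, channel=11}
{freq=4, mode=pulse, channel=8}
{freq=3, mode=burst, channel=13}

The simplest hypothesis consistent with all the labels is: freq ≥ 9.
{freq=24, mode=burst, channel=11} → freq = 24 → In. {freq=4, mode=pulse, channel=8} → freq = 4 → Out. {freq=3, mode=burst, channel=13} → freq = 3 → Out.

In, Out, Out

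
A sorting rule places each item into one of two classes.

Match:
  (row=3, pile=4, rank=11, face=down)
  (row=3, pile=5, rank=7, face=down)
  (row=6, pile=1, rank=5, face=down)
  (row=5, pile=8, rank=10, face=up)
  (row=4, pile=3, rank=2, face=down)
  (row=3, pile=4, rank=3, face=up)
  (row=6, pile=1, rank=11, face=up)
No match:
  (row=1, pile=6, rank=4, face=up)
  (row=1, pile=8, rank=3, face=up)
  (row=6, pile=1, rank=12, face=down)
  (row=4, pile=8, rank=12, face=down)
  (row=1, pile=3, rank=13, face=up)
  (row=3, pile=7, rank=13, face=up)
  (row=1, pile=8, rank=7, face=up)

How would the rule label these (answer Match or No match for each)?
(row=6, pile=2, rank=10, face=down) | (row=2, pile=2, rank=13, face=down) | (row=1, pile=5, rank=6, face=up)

Every 'Match' example satisfies: row ≥ 3 AND rank ≤ 11. None of the 'No match' examples do.
(row=6, pile=2, rank=10, face=down): row = 6, rank = 10 — satisfies this, so Match. (row=2, pile=2, rank=13, face=down): row = 2, rank = 13 — does not satisfy this, so No match. (row=1, pile=5, rank=6, face=up): row = 1, rank = 6 — does not satisfy this, so No match.

Match, No match, No match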